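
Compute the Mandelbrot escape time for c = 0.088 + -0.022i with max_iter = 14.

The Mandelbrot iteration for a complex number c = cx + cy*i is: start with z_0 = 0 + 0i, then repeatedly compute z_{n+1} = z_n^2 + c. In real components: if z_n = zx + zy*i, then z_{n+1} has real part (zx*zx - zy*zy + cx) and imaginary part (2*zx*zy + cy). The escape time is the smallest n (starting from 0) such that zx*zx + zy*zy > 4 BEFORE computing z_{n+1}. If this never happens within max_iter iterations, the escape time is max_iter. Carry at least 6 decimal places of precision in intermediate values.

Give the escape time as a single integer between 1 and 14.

Answer: 14

Derivation:
z_0 = 0 + 0i, c = 0.0880 + -0.0220i
Iter 1: z = 0.0880 + -0.0220i, |z|^2 = 0.0082
Iter 2: z = 0.0953 + -0.0259i, |z|^2 = 0.0097
Iter 3: z = 0.0964 + -0.0269i, |z|^2 = 0.0100
Iter 4: z = 0.0966 + -0.0272i, |z|^2 = 0.0101
Iter 5: z = 0.0966 + -0.0273i, |z|^2 = 0.0101
Iter 6: z = 0.0966 + -0.0273i, |z|^2 = 0.0101
Iter 7: z = 0.0966 + -0.0273i, |z|^2 = 0.0101
Iter 8: z = 0.0966 + -0.0273i, |z|^2 = 0.0101
Iter 9: z = 0.0966 + -0.0273i, |z|^2 = 0.0101
Iter 10: z = 0.0966 + -0.0273i, |z|^2 = 0.0101
Iter 11: z = 0.0966 + -0.0273i, |z|^2 = 0.0101
Iter 12: z = 0.0966 + -0.0273i, |z|^2 = 0.0101
Iter 13: z = 0.0966 + -0.0273i, |z|^2 = 0.0101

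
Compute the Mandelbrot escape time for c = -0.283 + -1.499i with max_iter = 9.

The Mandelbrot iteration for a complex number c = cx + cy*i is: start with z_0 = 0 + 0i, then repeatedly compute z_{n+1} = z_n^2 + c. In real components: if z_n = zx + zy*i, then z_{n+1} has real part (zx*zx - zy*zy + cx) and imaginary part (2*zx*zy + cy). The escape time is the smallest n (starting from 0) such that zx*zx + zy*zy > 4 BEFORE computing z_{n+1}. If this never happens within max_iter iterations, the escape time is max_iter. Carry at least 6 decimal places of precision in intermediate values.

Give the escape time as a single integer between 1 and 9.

Answer: 2

Derivation:
z_0 = 0 + 0i, c = -0.2830 + -1.4990i
Iter 1: z = -0.2830 + -1.4990i, |z|^2 = 2.3271
Iter 2: z = -2.4499 + -0.6506i, |z|^2 = 6.4253
Escaped at iteration 2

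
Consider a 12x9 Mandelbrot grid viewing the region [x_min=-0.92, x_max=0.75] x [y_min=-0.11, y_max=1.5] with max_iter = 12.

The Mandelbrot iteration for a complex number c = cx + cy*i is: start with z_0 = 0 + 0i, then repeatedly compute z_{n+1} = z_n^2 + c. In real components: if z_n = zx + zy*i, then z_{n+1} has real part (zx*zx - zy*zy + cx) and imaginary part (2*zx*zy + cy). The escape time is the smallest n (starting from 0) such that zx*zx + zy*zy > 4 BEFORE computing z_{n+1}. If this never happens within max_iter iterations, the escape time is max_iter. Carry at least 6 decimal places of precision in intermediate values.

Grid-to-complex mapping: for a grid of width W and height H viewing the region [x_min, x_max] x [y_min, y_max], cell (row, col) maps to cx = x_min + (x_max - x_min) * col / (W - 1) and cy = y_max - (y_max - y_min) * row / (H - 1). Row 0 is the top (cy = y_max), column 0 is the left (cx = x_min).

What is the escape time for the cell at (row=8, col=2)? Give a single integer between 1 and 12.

Answer: 12

Derivation:
z_0 = 0 + 0i, c = -0.6164 + -0.1100i
Iter 1: z = -0.6164 + -0.1100i, |z|^2 = 0.3920
Iter 2: z = -0.2486 + 0.0256i, |z|^2 = 0.0624
Iter 3: z = -0.5552 + -0.1227i, |z|^2 = 0.3234
Iter 4: z = -0.3231 + 0.0263i, |z|^2 = 0.1051
Iter 5: z = -0.5126 + -0.1270i, |z|^2 = 0.2789
Iter 6: z = -0.3697 + 0.0202i, |z|^2 = 0.1371
Iter 7: z = -0.4801 + -0.1249i, |z|^2 = 0.2461
Iter 8: z = -0.4015 + 0.0100i, |z|^2 = 0.1613
Iter 9: z = -0.4553 + -0.1180i, |z|^2 = 0.2212
Iter 10: z = -0.4230 + -0.0026i, |z|^2 = 0.1789
Iter 11: z = -0.4374 + -0.1078i, |z|^2 = 0.2030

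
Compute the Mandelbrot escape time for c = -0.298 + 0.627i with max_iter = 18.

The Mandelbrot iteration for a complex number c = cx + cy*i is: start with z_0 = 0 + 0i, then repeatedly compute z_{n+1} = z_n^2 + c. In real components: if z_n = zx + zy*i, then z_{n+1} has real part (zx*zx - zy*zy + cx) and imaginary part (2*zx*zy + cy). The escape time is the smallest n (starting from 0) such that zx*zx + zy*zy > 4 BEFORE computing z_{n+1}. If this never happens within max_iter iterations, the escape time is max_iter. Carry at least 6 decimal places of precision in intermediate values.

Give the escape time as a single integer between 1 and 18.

Answer: 18

Derivation:
z_0 = 0 + 0i, c = -0.2980 + 0.6270i
Iter 1: z = -0.2980 + 0.6270i, |z|^2 = 0.4819
Iter 2: z = -0.6023 + 0.2533i, |z|^2 = 0.4270
Iter 3: z = 0.0006 + 0.3219i, |z|^2 = 0.1036
Iter 4: z = -0.4016 + 0.6274i, |z|^2 = 0.5549
Iter 5: z = -0.5304 + 0.1231i, |z|^2 = 0.2964
Iter 6: z = -0.0319 + 0.4964i, |z|^2 = 0.2475
Iter 7: z = -0.5434 + 0.5954i, |z|^2 = 0.6498
Iter 8: z = -0.3571 + -0.0201i, |z|^2 = 0.1279
Iter 9: z = -0.1709 + 0.6413i, |z|^2 = 0.4405
Iter 10: z = -0.6801 + 0.4078i, |z|^2 = 0.6289
Iter 11: z = -0.0017 + 0.0722i, |z|^2 = 0.0052
Iter 12: z = -0.3032 + 0.6267i, |z|^2 = 0.4848
Iter 13: z = -0.5989 + 0.2469i, |z|^2 = 0.4196
Iter 14: z = -0.0003 + 0.3312i, |z|^2 = 0.1097
Iter 15: z = -0.4077 + 0.6268i, |z|^2 = 0.5591
Iter 16: z = -0.5246 + 0.1159i, |z|^2 = 0.2887
Iter 17: z = -0.0362 + 0.5054i, |z|^2 = 0.2567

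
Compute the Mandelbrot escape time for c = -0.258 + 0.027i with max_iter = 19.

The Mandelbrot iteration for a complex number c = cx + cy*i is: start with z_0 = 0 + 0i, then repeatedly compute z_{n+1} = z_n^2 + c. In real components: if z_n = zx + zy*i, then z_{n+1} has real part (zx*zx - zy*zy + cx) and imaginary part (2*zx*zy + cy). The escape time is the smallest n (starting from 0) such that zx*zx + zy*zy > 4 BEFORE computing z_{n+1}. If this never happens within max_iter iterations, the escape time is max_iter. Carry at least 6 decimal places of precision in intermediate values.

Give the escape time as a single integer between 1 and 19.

Answer: 19

Derivation:
z_0 = 0 + 0i, c = -0.2580 + 0.0270i
Iter 1: z = -0.2580 + 0.0270i, |z|^2 = 0.0673
Iter 2: z = -0.1922 + 0.0131i, |z|^2 = 0.0371
Iter 3: z = -0.2212 + 0.0220i, |z|^2 = 0.0494
Iter 4: z = -0.2095 + 0.0173i, |z|^2 = 0.0442
Iter 5: z = -0.2144 + 0.0198i, |z|^2 = 0.0464
Iter 6: z = -0.2124 + 0.0185i, |z|^2 = 0.0455
Iter 7: z = -0.2132 + 0.0191i, |z|^2 = 0.0458
Iter 8: z = -0.2129 + 0.0188i, |z|^2 = 0.0457
Iter 9: z = -0.2130 + 0.0190i, |z|^2 = 0.0457
Iter 10: z = -0.2130 + 0.0189i, |z|^2 = 0.0457
Iter 11: z = -0.2130 + 0.0189i, |z|^2 = 0.0457
Iter 12: z = -0.2130 + 0.0189i, |z|^2 = 0.0457
Iter 13: z = -0.2130 + 0.0189i, |z|^2 = 0.0457
Iter 14: z = -0.2130 + 0.0189i, |z|^2 = 0.0457
Iter 15: z = -0.2130 + 0.0189i, |z|^2 = 0.0457
Iter 16: z = -0.2130 + 0.0189i, |z|^2 = 0.0457
Iter 17: z = -0.2130 + 0.0189i, |z|^2 = 0.0457
Iter 18: z = -0.2130 + 0.0189i, |z|^2 = 0.0457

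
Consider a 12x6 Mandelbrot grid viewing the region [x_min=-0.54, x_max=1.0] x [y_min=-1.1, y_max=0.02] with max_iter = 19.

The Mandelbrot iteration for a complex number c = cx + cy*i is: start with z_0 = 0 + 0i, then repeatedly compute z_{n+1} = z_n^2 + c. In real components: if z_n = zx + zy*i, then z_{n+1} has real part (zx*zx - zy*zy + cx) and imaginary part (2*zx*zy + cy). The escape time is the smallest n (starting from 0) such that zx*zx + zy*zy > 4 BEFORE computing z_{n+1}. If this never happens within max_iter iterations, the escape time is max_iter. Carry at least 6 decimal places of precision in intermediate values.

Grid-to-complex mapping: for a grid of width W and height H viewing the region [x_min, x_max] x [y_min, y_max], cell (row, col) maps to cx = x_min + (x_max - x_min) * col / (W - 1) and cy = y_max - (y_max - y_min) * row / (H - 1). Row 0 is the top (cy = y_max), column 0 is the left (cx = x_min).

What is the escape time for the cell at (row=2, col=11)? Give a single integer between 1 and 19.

z_0 = 0 + 0i, c = 1.0000 + -0.4280i
Iter 1: z = 1.0000 + -0.4280i, |z|^2 = 1.1832
Iter 2: z = 1.8168 + -1.2840i, |z|^2 = 4.9495
Escaped at iteration 2

Answer: 2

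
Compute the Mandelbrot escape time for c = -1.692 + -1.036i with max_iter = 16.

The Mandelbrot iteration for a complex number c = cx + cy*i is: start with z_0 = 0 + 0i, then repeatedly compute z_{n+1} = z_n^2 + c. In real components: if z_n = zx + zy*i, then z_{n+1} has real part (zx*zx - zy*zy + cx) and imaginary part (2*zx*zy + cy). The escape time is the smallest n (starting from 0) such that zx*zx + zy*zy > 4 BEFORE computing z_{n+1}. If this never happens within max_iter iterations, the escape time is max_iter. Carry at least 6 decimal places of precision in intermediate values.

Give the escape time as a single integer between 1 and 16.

z_0 = 0 + 0i, c = -1.6920 + -1.0360i
Iter 1: z = -1.6920 + -1.0360i, |z|^2 = 3.9362
Iter 2: z = 0.0976 + 2.4698i, |z|^2 = 6.1096
Escaped at iteration 2

Answer: 2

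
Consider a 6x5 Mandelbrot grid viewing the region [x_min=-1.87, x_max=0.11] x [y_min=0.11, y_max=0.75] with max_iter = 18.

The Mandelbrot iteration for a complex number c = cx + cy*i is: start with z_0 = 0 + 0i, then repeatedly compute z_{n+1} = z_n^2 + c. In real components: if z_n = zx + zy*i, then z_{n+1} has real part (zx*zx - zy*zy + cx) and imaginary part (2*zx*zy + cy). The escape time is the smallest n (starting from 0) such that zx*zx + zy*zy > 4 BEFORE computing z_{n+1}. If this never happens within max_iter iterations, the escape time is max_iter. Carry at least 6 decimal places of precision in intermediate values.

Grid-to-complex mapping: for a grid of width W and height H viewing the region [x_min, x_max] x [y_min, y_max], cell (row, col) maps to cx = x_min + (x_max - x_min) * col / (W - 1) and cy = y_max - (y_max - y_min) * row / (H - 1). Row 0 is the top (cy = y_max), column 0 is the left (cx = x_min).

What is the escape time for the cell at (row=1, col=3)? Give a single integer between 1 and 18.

z_0 = 0 + 0i, c = -0.6820 + 0.5900i
Iter 1: z = -0.6820 + 0.5900i, |z|^2 = 0.8132
Iter 2: z = -0.5650 + -0.2148i, |z|^2 = 0.3653
Iter 3: z = -0.4089 + 0.8327i, |z|^2 = 0.8606
Iter 4: z = -1.2081 + -0.0910i, |z|^2 = 1.4678
Iter 5: z = 0.7693 + 0.8099i, |z|^2 = 1.2477
Iter 6: z = -0.7461 + 1.8360i, |z|^2 = 3.9276
Iter 7: z = -3.4963 + -2.1497i, |z|^2 = 16.8452
Escaped at iteration 7

Answer: 7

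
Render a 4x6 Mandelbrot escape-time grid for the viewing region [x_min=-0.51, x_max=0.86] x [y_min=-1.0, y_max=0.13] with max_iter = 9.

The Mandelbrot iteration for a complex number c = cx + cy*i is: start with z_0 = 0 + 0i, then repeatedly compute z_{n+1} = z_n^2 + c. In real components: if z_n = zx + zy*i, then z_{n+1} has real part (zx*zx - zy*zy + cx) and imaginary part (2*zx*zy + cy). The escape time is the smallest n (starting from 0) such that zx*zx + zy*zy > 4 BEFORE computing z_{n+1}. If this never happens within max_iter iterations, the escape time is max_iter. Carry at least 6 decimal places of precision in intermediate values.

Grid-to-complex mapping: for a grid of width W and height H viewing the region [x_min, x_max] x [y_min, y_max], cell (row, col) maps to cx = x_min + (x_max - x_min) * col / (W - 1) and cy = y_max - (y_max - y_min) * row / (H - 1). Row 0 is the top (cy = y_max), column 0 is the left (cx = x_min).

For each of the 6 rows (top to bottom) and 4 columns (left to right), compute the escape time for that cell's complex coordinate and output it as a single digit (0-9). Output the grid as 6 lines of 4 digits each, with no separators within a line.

(row=0, col=0): c = -0.5100 + 0.1300i → escape time 9
(row=0, col=1): c = -0.0533 + 0.1300i → escape time 9
(row=0, col=2): c = 0.4033 + 0.1300i → escape time 9
(row=0, col=3): c = 0.8600 + 0.1300i → escape time 3
(row=1, col=0): c = -0.5100 + -0.0960i → escape time 9
(row=1, col=1): c = -0.0533 + -0.0960i → escape time 9
(row=1, col=2): c = 0.4033 + -0.0960i → escape time 8
(row=1, col=3): c = 0.8600 + -0.0960i → escape time 3
(row=2, col=0): c = -0.5100 + -0.3220i → escape time 9
(row=2, col=1): c = -0.0533 + -0.3220i → escape time 9
(row=2, col=2): c = 0.4033 + -0.3220i → escape time 9
(row=2, col=3): c = 0.8600 + -0.3220i → escape time 3
(row=3, col=0): c = -0.5100 + -0.5480i → escape time 9
(row=3, col=1): c = -0.0533 + -0.5480i → escape time 9
(row=3, col=2): c = 0.4033 + -0.5480i → escape time 8
(row=3, col=3): c = 0.8600 + -0.5480i → escape time 3
(row=4, col=0): c = -0.5100 + -0.7740i → escape time 6
(row=4, col=1): c = -0.0533 + -0.7740i → escape time 9
(row=4, col=2): c = 0.4033 + -0.7740i → escape time 4
(row=4, col=3): c = 0.8600 + -0.7740i → escape time 2
(row=5, col=0): c = -0.5100 + -1.0000i → escape time 4
(row=5, col=1): c = -0.0533 + -1.0000i → escape time 9
(row=5, col=2): c = 0.4033 + -1.0000i → escape time 3
(row=5, col=3): c = 0.8600 + -1.0000i → escape time 2

Answer: 9993
9983
9993
9983
6942
4932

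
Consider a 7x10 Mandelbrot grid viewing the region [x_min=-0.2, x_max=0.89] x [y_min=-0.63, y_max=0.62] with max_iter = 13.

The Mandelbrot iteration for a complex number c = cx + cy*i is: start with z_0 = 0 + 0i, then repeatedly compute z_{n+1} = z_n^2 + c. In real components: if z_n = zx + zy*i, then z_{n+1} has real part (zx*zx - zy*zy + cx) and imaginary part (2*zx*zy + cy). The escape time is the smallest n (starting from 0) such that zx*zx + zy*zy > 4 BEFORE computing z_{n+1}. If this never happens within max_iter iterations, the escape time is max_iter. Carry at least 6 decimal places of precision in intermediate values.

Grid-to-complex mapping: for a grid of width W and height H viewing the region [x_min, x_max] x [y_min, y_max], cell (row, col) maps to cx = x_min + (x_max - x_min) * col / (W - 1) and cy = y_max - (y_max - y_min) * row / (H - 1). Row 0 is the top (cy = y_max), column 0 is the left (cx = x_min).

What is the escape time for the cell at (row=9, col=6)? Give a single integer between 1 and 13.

z_0 = 0 + 0i, c = 0.8900 + -0.6300i
Iter 1: z = 0.8900 + -0.6300i, |z|^2 = 1.1890
Iter 2: z = 1.2852 + -1.7514i, |z|^2 = 4.7191
Escaped at iteration 2

Answer: 2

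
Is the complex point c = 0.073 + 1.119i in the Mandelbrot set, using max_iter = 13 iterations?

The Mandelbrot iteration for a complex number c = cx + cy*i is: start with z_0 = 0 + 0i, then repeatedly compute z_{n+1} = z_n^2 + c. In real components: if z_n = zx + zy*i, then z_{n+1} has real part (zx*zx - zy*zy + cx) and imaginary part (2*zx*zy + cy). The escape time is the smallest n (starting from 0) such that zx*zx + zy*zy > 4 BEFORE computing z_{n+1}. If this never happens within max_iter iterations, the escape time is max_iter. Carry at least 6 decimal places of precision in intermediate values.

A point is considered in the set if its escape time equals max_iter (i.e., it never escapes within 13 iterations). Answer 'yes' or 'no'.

Answer: no

Derivation:
z_0 = 0 + 0i, c = 0.0730 + 1.1190i
Iter 1: z = 0.0730 + 1.1190i, |z|^2 = 1.2575
Iter 2: z = -1.1738 + 1.2824i, |z|^2 = 3.0224
Iter 3: z = -0.1936 + -1.8916i, |z|^2 = 3.6156
Iter 4: z = -3.4676 + 1.8514i, |z|^2 = 15.4521
Escaped at iteration 4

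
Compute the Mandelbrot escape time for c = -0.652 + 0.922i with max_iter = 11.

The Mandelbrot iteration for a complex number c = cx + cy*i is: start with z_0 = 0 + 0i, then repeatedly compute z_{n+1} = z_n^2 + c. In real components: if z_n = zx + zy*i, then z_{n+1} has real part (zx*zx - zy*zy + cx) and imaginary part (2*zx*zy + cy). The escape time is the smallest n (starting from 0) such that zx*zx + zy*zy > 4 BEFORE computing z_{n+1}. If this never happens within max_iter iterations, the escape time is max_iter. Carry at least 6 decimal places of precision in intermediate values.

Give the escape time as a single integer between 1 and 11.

Answer: 4

Derivation:
z_0 = 0 + 0i, c = -0.6520 + 0.9220i
Iter 1: z = -0.6520 + 0.9220i, |z|^2 = 1.2752
Iter 2: z = -1.0770 + -0.2803i, |z|^2 = 1.2384
Iter 3: z = 0.4293 + 1.5257i, |z|^2 = 2.5122
Iter 4: z = -2.7955 + 2.2321i, |z|^2 = 12.7971
Escaped at iteration 4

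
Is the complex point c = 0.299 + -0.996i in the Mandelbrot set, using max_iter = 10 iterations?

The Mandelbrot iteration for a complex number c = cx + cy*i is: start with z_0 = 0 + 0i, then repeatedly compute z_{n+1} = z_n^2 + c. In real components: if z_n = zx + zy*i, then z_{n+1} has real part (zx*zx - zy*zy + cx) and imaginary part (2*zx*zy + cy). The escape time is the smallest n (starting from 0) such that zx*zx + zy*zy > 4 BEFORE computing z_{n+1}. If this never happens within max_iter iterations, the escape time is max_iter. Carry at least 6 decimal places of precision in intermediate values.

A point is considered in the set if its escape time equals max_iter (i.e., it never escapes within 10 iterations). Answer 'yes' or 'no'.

Answer: no

Derivation:
z_0 = 0 + 0i, c = 0.2990 + -0.9960i
Iter 1: z = 0.2990 + -0.9960i, |z|^2 = 1.0814
Iter 2: z = -0.6036 + -1.5916i, |z|^2 = 2.8976
Iter 3: z = -1.8699 + 0.9254i, |z|^2 = 4.3528
Escaped at iteration 3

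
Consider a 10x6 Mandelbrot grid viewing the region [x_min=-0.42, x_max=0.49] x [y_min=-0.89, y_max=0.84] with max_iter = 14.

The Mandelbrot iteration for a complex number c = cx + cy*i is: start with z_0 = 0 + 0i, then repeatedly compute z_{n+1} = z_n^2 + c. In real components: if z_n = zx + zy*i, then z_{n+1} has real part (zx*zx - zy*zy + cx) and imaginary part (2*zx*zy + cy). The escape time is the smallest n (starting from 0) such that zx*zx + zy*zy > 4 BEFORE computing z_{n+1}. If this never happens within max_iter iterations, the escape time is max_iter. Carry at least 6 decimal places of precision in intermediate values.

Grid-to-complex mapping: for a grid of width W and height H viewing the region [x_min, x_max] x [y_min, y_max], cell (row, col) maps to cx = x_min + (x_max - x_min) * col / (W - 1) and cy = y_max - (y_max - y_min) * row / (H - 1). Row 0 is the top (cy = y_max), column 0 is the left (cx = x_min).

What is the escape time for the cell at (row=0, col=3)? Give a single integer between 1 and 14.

z_0 = 0 + 0i, c = -0.1167 + 0.8400i
Iter 1: z = -0.1167 + 0.8400i, |z|^2 = 0.7192
Iter 2: z = -0.8087 + 0.6440i, |z|^2 = 1.0687
Iter 3: z = 0.1225 + -0.2015i, |z|^2 = 0.0556
Iter 4: z = -0.1423 + 0.7906i, |z|^2 = 0.6453
Iter 5: z = -0.7215 + 0.6150i, |z|^2 = 0.8988
Iter 6: z = 0.0256 + -0.0475i, |z|^2 = 0.0029
Iter 7: z = -0.1183 + 0.8376i, |z|^2 = 0.7155
Iter 8: z = -0.8042 + 0.6419i, |z|^2 = 1.0588
Iter 9: z = 0.1180 + -0.1924i, |z|^2 = 0.0510
Iter 10: z = -0.1398 + 0.7946i, |z|^2 = 0.6509
Iter 11: z = -0.7285 + 0.6179i, |z|^2 = 0.9125
Iter 12: z = 0.0322 + -0.0603i, |z|^2 = 0.0047
Iter 13: z = -0.1193 + 0.8361i, |z|^2 = 0.7133

Answer: 14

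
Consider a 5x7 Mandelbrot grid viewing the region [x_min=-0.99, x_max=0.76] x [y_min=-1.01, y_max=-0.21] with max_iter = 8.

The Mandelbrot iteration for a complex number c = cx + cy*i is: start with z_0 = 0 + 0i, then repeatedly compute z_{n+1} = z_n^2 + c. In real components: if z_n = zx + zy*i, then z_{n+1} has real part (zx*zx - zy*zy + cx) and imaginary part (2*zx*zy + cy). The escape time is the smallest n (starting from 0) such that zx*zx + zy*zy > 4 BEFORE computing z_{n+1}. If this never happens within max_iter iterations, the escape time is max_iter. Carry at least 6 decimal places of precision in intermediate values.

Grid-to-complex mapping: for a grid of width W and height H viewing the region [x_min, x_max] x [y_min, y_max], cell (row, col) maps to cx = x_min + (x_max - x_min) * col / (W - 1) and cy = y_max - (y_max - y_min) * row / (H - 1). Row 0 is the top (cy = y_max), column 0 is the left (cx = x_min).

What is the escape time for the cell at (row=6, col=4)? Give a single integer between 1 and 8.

Answer: 2

Derivation:
z_0 = 0 + 0i, c = 0.7600 + -1.0100i
Iter 1: z = 0.7600 + -1.0100i, |z|^2 = 1.5977
Iter 2: z = 0.3175 + -2.5452i, |z|^2 = 6.5788
Escaped at iteration 2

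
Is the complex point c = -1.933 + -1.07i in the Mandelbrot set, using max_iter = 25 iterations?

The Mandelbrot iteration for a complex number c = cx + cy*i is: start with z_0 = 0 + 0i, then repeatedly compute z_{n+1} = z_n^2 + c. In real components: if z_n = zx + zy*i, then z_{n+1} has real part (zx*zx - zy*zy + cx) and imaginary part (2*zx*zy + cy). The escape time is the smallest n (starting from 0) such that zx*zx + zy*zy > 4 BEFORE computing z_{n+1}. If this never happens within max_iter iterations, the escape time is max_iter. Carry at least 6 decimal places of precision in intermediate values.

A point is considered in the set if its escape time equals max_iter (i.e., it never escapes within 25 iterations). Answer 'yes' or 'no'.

Answer: no

Derivation:
z_0 = 0 + 0i, c = -1.9330 + -1.0700i
Iter 1: z = -1.9330 + -1.0700i, |z|^2 = 4.8814
Escaped at iteration 1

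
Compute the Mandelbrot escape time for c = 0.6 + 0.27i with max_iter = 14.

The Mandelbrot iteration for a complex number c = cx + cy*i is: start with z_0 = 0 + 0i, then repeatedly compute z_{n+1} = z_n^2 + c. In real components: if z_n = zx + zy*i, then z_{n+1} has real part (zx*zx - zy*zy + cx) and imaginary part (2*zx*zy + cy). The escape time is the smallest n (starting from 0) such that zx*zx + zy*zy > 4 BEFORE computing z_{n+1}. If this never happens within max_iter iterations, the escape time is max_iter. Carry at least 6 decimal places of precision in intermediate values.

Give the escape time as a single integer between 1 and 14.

z_0 = 0 + 0i, c = 0.6000 + 0.2700i
Iter 1: z = 0.6000 + 0.2700i, |z|^2 = 0.4329
Iter 2: z = 0.8871 + 0.5940i, |z|^2 = 1.1398
Iter 3: z = 1.0341 + 1.3239i, |z|^2 = 2.8220
Iter 4: z = -0.0833 + 3.0081i, |z|^2 = 9.0554
Escaped at iteration 4

Answer: 4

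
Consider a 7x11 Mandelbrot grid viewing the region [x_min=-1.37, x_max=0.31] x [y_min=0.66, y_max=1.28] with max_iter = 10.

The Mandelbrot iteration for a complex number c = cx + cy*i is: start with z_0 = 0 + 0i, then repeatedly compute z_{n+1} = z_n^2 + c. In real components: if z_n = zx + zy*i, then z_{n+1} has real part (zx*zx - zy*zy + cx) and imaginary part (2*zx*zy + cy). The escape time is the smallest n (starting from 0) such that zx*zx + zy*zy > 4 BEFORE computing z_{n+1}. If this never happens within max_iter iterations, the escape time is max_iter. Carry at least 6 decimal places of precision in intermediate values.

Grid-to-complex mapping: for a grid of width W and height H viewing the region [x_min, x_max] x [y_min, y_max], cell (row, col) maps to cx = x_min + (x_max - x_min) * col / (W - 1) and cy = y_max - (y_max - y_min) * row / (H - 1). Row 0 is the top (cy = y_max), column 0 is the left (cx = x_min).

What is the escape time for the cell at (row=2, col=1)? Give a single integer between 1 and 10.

Answer: 3

Derivation:
z_0 = 0 + 0i, c = -1.0900 + 1.1560i
Iter 1: z = -1.0900 + 1.1560i, |z|^2 = 2.5244
Iter 2: z = -1.2382 + -1.3641i, |z|^2 = 3.3939
Iter 3: z = -1.4175 + 4.5341i, |z|^2 = 22.5674
Escaped at iteration 3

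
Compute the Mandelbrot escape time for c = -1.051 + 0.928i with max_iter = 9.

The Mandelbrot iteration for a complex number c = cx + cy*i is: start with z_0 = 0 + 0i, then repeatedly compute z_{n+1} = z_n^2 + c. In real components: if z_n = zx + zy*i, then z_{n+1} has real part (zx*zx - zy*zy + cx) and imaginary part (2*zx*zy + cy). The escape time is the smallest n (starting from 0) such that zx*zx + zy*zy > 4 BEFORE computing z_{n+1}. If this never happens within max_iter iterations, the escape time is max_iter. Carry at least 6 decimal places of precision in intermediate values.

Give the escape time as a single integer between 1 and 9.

Answer: 3

Derivation:
z_0 = 0 + 0i, c = -1.0510 + 0.9280i
Iter 1: z = -1.0510 + 0.9280i, |z|^2 = 1.9658
Iter 2: z = -0.8076 + -1.0227i, |z|^2 = 1.6980
Iter 3: z = -1.4446 + 2.5798i, |z|^2 = 8.7421
Escaped at iteration 3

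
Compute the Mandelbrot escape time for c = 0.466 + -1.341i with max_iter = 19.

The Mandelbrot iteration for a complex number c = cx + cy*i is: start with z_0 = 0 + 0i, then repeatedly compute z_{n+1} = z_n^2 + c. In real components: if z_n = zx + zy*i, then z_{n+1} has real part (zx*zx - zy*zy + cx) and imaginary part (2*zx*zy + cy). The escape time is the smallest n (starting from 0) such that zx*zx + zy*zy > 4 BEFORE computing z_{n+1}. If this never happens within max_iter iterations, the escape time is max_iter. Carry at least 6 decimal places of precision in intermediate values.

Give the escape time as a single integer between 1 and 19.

Answer: 2

Derivation:
z_0 = 0 + 0i, c = 0.4660 + -1.3410i
Iter 1: z = 0.4660 + -1.3410i, |z|^2 = 2.0154
Iter 2: z = -1.1151 + -2.5908i, |z|^2 = 7.9558
Escaped at iteration 2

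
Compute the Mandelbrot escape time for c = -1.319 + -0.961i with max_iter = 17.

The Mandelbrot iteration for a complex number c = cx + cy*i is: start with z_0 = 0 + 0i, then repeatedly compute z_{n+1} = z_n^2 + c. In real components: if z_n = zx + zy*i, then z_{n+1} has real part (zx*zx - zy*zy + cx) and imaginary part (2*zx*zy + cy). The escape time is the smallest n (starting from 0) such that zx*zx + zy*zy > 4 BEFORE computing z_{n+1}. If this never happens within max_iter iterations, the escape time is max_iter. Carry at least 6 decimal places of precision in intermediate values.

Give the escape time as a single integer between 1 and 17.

z_0 = 0 + 0i, c = -1.3190 + -0.9610i
Iter 1: z = -1.3190 + -0.9610i, |z|^2 = 2.6633
Iter 2: z = -0.5028 + 1.5741i, |z|^2 = 2.7306
Iter 3: z = -3.5441 + -2.5438i, |z|^2 = 19.0315
Escaped at iteration 3

Answer: 3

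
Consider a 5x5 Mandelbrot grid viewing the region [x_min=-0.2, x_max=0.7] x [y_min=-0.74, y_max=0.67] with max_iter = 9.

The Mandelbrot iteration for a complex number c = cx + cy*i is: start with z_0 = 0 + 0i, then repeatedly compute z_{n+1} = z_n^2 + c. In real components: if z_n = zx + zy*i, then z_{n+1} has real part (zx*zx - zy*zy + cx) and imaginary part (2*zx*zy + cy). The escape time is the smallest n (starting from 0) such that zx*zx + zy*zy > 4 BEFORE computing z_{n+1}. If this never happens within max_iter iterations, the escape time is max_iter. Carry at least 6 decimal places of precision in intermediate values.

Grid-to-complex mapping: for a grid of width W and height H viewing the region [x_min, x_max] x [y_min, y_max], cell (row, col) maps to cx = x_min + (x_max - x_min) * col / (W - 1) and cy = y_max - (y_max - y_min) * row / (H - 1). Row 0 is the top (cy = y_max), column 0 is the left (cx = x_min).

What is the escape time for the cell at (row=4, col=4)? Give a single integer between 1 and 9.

z_0 = 0 + 0i, c = 0.7000 + -0.7400i
Iter 1: z = 0.7000 + -0.7400i, |z|^2 = 1.0376
Iter 2: z = 0.6424 + -1.7760i, |z|^2 = 3.5669
Iter 3: z = -2.0415 + -3.0218i, |z|^2 = 13.2990
Escaped at iteration 3

Answer: 3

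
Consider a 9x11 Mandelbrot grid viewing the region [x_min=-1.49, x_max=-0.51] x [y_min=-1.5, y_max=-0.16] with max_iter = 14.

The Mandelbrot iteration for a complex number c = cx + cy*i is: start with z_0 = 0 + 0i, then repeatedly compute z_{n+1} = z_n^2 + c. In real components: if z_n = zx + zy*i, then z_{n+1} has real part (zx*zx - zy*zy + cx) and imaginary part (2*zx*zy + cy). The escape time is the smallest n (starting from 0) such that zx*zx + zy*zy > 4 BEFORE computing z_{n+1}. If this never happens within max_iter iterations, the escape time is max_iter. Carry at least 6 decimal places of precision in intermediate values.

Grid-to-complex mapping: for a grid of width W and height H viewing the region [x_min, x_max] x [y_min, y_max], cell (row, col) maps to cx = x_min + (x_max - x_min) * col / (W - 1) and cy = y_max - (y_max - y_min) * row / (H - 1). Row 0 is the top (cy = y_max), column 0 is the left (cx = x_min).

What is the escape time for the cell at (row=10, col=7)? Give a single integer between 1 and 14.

z_0 = 0 + 0i, c = -0.6325 + -1.5000i
Iter 1: z = -0.6325 + -1.5000i, |z|^2 = 2.6501
Iter 2: z = -2.4824 + 0.3975i, |z|^2 = 6.3205
Escaped at iteration 2

Answer: 2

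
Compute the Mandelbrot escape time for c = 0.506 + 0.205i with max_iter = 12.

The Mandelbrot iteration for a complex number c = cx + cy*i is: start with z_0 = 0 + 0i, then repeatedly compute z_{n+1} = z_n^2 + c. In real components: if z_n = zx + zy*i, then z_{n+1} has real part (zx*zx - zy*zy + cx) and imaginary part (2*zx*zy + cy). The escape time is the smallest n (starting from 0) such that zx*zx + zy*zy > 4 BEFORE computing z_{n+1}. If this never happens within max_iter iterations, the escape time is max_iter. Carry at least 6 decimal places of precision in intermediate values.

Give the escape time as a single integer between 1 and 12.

z_0 = 0 + 0i, c = 0.5060 + 0.2050i
Iter 1: z = 0.5060 + 0.2050i, |z|^2 = 0.2981
Iter 2: z = 0.7200 + 0.4125i, |z|^2 = 0.6885
Iter 3: z = 0.8543 + 0.7990i, |z|^2 = 1.3681
Iter 4: z = 0.5975 + 1.5701i, |z|^2 = 2.8221
Iter 5: z = -1.6021 + 2.0812i, |z|^2 = 6.8983
Escaped at iteration 5

Answer: 5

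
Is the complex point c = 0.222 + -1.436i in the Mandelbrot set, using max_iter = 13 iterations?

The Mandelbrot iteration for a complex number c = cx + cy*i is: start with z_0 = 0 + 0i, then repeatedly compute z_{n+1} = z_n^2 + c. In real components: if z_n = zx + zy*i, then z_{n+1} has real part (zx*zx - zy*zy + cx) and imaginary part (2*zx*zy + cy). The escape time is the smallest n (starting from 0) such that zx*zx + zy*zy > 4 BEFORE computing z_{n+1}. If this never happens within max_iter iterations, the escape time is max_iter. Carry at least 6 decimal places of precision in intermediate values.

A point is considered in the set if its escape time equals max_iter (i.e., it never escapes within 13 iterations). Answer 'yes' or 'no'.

z_0 = 0 + 0i, c = 0.2220 + -1.4360i
Iter 1: z = 0.2220 + -1.4360i, |z|^2 = 2.1114
Iter 2: z = -1.7908 + -2.0736i, |z|^2 = 7.5068
Escaped at iteration 2

Answer: no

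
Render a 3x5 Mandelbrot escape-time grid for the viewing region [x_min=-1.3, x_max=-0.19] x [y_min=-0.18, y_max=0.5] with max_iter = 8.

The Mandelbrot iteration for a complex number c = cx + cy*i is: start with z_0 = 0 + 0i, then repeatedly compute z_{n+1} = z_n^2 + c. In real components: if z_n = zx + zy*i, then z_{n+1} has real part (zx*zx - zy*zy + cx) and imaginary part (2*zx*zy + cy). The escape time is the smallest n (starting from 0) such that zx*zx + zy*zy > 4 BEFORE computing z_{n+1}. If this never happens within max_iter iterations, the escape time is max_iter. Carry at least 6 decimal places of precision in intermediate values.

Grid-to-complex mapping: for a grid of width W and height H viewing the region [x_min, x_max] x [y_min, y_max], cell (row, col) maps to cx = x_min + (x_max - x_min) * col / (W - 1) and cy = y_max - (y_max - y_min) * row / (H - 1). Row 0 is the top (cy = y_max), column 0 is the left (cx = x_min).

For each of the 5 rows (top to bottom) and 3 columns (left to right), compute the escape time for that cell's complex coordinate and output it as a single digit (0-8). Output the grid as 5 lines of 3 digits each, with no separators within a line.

Answer: 468
788
888
888
888

Derivation:
(row=0, col=0): c = -1.3000 + 0.5000i → escape time 4
(row=0, col=1): c = -0.7450 + 0.5000i → escape time 6
(row=0, col=2): c = -0.1900 + 0.5000i → escape time 8
(row=1, col=0): c = -1.3000 + 0.3300i → escape time 7
(row=1, col=1): c = -0.7450 + 0.3300i → escape time 8
(row=1, col=2): c = -0.1900 + 0.3300i → escape time 8
(row=2, col=0): c = -1.3000 + 0.1600i → escape time 8
(row=2, col=1): c = -0.7450 + 0.1600i → escape time 8
(row=2, col=2): c = -0.1900 + 0.1600i → escape time 8
(row=3, col=0): c = -1.3000 + -0.0100i → escape time 8
(row=3, col=1): c = -0.7450 + -0.0100i → escape time 8
(row=3, col=2): c = -0.1900 + -0.0100i → escape time 8
(row=4, col=0): c = -1.3000 + -0.1800i → escape time 8
(row=4, col=1): c = -0.7450 + -0.1800i → escape time 8
(row=4, col=2): c = -0.1900 + -0.1800i → escape time 8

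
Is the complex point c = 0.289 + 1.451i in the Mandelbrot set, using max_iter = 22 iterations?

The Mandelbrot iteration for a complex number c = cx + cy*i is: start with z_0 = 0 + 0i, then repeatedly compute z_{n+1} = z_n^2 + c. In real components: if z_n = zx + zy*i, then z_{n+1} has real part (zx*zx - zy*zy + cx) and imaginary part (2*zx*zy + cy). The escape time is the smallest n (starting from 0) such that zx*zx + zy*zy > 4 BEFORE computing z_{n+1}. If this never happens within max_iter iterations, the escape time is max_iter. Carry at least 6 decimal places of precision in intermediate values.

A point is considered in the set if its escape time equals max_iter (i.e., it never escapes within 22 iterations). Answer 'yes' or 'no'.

Answer: no

Derivation:
z_0 = 0 + 0i, c = 0.2890 + 1.4510i
Iter 1: z = 0.2890 + 1.4510i, |z|^2 = 2.1889
Iter 2: z = -1.7329 + 2.2897i, |z|^2 = 8.2455
Escaped at iteration 2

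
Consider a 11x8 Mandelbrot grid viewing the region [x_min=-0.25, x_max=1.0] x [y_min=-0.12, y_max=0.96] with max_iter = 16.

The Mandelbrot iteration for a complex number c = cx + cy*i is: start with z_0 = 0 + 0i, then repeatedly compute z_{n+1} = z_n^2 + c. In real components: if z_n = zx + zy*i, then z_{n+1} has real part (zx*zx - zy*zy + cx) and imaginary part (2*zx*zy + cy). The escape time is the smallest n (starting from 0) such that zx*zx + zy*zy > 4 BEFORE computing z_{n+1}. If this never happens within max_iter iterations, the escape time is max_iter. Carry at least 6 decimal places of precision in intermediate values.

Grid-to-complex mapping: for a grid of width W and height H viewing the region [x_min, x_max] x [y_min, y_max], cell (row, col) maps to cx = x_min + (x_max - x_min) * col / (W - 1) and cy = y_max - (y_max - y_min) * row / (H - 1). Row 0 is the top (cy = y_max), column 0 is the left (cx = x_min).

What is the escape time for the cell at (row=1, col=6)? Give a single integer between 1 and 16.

Answer: 3

Derivation:
z_0 = 0 + 0i, c = 0.5000 + 0.8057i
Iter 1: z = 0.5000 + 0.8057i, |z|^2 = 0.8992
Iter 2: z = 0.1008 + 1.6114i, |z|^2 = 2.6069
Iter 3: z = -2.0865 + 1.1307i, |z|^2 = 5.6320
Escaped at iteration 3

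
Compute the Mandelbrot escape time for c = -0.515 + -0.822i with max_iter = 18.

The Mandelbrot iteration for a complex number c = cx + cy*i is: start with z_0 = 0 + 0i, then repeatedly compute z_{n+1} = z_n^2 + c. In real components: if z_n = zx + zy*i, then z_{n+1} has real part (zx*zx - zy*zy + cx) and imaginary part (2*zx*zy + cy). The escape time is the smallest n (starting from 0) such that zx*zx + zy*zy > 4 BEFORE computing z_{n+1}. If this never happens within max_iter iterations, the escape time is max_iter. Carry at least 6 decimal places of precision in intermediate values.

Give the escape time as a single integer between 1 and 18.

Answer: 5

Derivation:
z_0 = 0 + 0i, c = -0.5150 + -0.8220i
Iter 1: z = -0.5150 + -0.8220i, |z|^2 = 0.9409
Iter 2: z = -0.9255 + 0.0247i, |z|^2 = 0.8571
Iter 3: z = 0.3409 + -0.8676i, |z|^2 = 0.8690
Iter 4: z = -1.1516 + -1.4135i, |z|^2 = 3.3242
Iter 5: z = -1.1868 + 2.4336i, |z|^2 = 7.3309
Escaped at iteration 5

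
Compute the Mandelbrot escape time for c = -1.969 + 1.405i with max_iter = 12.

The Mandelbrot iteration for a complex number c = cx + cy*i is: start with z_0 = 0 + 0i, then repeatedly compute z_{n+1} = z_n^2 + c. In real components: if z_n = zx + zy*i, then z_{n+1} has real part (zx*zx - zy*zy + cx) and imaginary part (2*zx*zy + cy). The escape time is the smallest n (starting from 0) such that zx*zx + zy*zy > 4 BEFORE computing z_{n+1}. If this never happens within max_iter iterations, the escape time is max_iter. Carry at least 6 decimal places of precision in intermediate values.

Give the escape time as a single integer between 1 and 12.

z_0 = 0 + 0i, c = -1.9690 + 1.4050i
Iter 1: z = -1.9690 + 1.4050i, |z|^2 = 5.8510
Escaped at iteration 1

Answer: 1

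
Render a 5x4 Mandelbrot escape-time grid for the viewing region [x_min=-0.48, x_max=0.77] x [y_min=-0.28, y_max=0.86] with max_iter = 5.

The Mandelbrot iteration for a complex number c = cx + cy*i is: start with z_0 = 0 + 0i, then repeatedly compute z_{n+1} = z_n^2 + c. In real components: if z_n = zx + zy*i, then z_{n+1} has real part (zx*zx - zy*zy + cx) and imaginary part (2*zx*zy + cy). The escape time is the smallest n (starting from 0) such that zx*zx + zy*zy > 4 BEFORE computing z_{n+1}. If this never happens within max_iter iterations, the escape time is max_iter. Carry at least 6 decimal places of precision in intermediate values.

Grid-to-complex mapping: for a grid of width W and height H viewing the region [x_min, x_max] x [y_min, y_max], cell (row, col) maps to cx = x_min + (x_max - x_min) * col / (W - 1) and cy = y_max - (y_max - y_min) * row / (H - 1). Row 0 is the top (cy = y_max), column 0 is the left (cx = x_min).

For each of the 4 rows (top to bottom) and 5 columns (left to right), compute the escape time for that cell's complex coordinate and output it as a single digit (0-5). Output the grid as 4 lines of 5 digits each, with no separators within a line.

(row=0, col=0): c = -0.4800 + 0.8600i → escape time 5
(row=0, col=1): c = -0.1675 + 0.8600i → escape time 5
(row=0, col=2): c = 0.1450 + 0.8600i → escape time 5
(row=0, col=3): c = 0.4575 + 0.8600i → escape time 3
(row=0, col=4): c = 0.7700 + 0.8600i → escape time 2
(row=1, col=0): c = -0.4800 + 0.4800i → escape time 5
(row=1, col=1): c = -0.1675 + 0.4800i → escape time 5
(row=1, col=2): c = 0.1450 + 0.4800i → escape time 5
(row=1, col=3): c = 0.4575 + 0.4800i → escape time 5
(row=1, col=4): c = 0.7700 + 0.4800i → escape time 3
(row=2, col=0): c = -0.4800 + 0.1000i → escape time 5
(row=2, col=1): c = -0.1675 + 0.1000i → escape time 5
(row=2, col=2): c = 0.1450 + 0.1000i → escape time 5
(row=2, col=3): c = 0.4575 + 0.1000i → escape time 5
(row=2, col=4): c = 0.7700 + 0.1000i → escape time 3
(row=3, col=0): c = -0.4800 + -0.2800i → escape time 5
(row=3, col=1): c = -0.1675 + -0.2800i → escape time 5
(row=3, col=2): c = 0.1450 + -0.2800i → escape time 5
(row=3, col=3): c = 0.4575 + -0.2800i → escape time 5
(row=3, col=4): c = 0.7700 + -0.2800i → escape time 3

Answer: 55532
55553
55553
55553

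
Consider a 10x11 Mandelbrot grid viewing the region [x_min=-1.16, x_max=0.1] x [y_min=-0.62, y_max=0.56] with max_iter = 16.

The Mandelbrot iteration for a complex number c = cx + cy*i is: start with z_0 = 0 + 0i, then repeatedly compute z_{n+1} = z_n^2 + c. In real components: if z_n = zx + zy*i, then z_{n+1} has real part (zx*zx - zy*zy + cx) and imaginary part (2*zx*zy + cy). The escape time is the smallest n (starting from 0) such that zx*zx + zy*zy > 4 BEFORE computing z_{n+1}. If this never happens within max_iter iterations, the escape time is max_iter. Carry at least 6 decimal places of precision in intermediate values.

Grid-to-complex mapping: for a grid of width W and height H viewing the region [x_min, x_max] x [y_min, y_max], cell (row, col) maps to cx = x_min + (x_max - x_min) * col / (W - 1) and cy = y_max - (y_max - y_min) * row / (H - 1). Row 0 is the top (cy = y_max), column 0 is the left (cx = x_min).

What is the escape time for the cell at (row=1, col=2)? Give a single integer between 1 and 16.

z_0 = 0 + 0i, c = -0.8800 + 0.4420i
Iter 1: z = -0.8800 + 0.4420i, |z|^2 = 0.9698
Iter 2: z = -0.3010 + -0.3359i, |z|^2 = 0.2034
Iter 3: z = -0.9023 + 0.6442i, |z|^2 = 1.2291
Iter 4: z = -0.4809 + -0.7205i, |z|^2 = 0.7504
Iter 5: z = -1.1678 + 1.1350i, |z|^2 = 2.6519
Iter 6: z = -0.8044 + -2.2089i, |z|^2 = 5.5261
Escaped at iteration 6

Answer: 6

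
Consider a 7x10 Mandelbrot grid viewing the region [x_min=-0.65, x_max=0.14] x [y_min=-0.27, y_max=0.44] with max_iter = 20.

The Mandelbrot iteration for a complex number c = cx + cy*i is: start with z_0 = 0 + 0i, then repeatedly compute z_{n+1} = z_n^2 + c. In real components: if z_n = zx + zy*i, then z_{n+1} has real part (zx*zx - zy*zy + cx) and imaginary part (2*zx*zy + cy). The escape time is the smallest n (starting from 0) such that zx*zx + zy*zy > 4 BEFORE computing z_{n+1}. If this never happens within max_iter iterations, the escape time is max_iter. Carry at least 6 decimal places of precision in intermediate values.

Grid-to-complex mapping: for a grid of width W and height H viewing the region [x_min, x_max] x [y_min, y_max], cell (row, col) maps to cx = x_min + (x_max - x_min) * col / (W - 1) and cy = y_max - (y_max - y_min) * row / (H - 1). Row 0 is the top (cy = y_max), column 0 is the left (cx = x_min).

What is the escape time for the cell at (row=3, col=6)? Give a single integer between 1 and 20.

Answer: 20

Derivation:
z_0 = 0 + 0i, c = 0.1400 + 0.2033i
Iter 1: z = 0.1400 + 0.2033i, |z|^2 = 0.0609
Iter 2: z = 0.1183 + 0.2603i, |z|^2 = 0.0817
Iter 3: z = 0.0862 + 0.2649i, |z|^2 = 0.0776
Iter 4: z = 0.0773 + 0.2490i, |z|^2 = 0.0680
Iter 5: z = 0.0840 + 0.2418i, |z|^2 = 0.0655
Iter 6: z = 0.0886 + 0.2439i, |z|^2 = 0.0674
Iter 7: z = 0.0883 + 0.2465i, |z|^2 = 0.0686
Iter 8: z = 0.0870 + 0.2469i, |z|^2 = 0.0685
Iter 9: z = 0.0866 + 0.2463i, |z|^2 = 0.0682
Iter 10: z = 0.0868 + 0.2460i, |z|^2 = 0.0681
Iter 11: z = 0.0870 + 0.2461i, |z|^2 = 0.0681
Iter 12: z = 0.0870 + 0.2462i, |z|^2 = 0.0682
Iter 13: z = 0.0870 + 0.2462i, |z|^2 = 0.0682
Iter 14: z = 0.0870 + 0.2462i, |z|^2 = 0.0682
Iter 15: z = 0.0870 + 0.2461i, |z|^2 = 0.0682
Iter 16: z = 0.0870 + 0.2461i, |z|^2 = 0.0682
Iter 17: z = 0.0870 + 0.2462i, |z|^2 = 0.0682
Iter 18: z = 0.0870 + 0.2462i, |z|^2 = 0.0682
Iter 19: z = 0.0870 + 0.2462i, |z|^2 = 0.0682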